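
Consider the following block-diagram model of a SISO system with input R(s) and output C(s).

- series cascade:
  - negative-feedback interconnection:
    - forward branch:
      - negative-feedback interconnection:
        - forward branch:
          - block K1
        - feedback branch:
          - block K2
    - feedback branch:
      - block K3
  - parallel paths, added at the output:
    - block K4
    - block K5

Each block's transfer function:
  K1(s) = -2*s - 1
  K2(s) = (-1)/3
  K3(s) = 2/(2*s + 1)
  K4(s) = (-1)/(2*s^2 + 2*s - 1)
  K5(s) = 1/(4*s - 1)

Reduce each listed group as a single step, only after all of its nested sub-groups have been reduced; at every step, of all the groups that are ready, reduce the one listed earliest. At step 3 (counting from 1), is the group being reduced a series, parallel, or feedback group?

1. collapse the loop (K1 forward, K2 return)
2. feedback reduction of [K1/(1+K1*K2)], K3
3. parallel reduction of K4, K5
4. multiply [[K1/(1+K1*K2)]/(1+[K1/(1+K1*K2)]*K3)], (K4+K5) (series)
Step 3: parallel.

Therefore the answer is parallel.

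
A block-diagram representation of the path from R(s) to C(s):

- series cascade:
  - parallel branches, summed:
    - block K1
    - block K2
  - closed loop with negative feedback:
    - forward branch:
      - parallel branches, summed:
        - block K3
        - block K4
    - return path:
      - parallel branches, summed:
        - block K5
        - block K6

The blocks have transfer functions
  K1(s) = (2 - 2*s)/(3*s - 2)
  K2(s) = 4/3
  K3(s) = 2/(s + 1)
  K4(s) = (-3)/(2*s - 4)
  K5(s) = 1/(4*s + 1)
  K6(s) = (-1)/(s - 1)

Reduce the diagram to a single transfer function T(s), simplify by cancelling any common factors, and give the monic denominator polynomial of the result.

The answer is s^5 - 29*s^4/12 - 17*s^3/24 + 55*s^2/8 - s/2 - 13/6.

Reasoning:
Step 1 - reduce the parallel group K1, K2: (6*s - 2)/(9*s - 6)
Step 2 - parallel reduction of K3, K4: (s - 11)/(2*s^2 - 2*s - 4)
Step 3 - combine K5, K6 in parallel: (-3*s - 2)/(4*s^2 - 3*s - 1)
Step 4 - feedback reduction of (K3+K4), (K5+K6): (4*s^3 - 47*s^2 + 32*s + 11)/(8*s^4 - 14*s^3 - 15*s^2 + 45*s + 26)
Step 5 - reduce the series chain (K1+K2), [(K3+K4)/(1+(K3+K4)*(K5+K6))]: (24*s^4 - 290*s^3 + 286*s^2 + 2*s - 22)/(72*s^5 - 174*s^4 - 51*s^3 + 495*s^2 - 36*s - 156)
No further cancellation is possible in the step-5 result, so that is T(s). Its denominator becomes monic after dividing by the leading coefficient 72.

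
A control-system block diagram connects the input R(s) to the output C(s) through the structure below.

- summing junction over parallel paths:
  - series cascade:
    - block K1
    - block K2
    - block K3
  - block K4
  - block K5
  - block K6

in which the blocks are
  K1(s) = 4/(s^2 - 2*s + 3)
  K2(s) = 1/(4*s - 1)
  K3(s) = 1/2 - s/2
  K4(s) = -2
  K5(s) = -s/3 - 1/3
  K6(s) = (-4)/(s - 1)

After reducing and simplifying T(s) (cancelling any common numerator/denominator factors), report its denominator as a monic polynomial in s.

[1] combine K1, K2, K3 in series, giving (2 - 2*s)/(4*s^3 - 9*s^2 + 14*s - 3)
[2] combine (K1*K2*K3), K4, K5, K6 in parallel, giving (-4*s^5 - 15*s^4 + 20*s^3 - 42*s^2 - 40*s + 9)/(12*s^4 - 39*s^3 + 69*s^2 - 51*s + 9)
T(s) is the step-2 result (common factors already cancelled). Leading coefficient of the denominator: 12. Divide through by 12 for the monic polynomial.

Hence the answer: s^4 - 13*s^3/4 + 23*s^2/4 - 17*s/4 + 3/4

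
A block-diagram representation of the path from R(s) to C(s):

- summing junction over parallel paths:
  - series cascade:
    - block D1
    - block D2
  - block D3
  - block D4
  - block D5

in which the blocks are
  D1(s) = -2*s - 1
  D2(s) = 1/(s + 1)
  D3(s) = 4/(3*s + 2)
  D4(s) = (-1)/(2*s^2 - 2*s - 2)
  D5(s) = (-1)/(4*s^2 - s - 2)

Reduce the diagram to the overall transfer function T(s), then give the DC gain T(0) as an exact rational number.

Reducing step by step:

[1] reduce the series chain D1, D2, giving (-2*s - 1)/(s + 1)
[2] add (D1*D2), D3, D4, D5 (parallel), giving (-48*s^6 + 36*s^5 + 88*s^4 - 47*s^3 - 47*s^2 + 26*s + 16)/(24*s^6 + 10*s^5 - 64*s^4 - 52*s^3 + 22*s^2 + 32*s + 8)
Step 2 gives the overall T(s). Then T(0) = 16/8 = 2.

Answer: 2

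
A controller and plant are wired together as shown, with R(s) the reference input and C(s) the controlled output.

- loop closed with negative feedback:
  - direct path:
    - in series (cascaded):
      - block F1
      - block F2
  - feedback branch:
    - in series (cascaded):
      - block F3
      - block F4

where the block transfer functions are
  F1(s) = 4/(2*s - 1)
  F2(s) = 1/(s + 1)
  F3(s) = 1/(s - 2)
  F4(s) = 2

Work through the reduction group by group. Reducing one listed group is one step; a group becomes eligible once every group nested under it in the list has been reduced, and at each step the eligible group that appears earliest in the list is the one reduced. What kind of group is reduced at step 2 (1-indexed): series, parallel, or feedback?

Step 1 - reduce the series chain F1, F2
Step 2 - cascade F3, F4
Step 3 - apply the feedback formula to (F1*F2), (F3*F4)
Step 2: series.

Hence the answer: series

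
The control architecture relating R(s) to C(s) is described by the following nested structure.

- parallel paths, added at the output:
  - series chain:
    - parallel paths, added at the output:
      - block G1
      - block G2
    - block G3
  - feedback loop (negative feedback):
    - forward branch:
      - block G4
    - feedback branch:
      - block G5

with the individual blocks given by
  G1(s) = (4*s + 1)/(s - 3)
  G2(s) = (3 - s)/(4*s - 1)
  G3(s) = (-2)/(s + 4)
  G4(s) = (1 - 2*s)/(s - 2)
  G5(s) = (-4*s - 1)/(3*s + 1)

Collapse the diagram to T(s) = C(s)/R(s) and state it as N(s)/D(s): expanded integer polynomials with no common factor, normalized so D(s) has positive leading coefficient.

Step 1: reduce the parallel group G1, G2 -> (15*s^2 + 6*s - 10)/(4*s^2 - 13*s + 3)
Step 2: combine (G1+G2), G3 in series -> (-30*s^2 - 12*s + 20)/(4*s^3 + 3*s^2 - 49*s + 12)
Step 3: collapse the loop (G4 forward, G5 return) -> (-6*s^2 + s + 1)/(11*s^2 - 7*s - 3)
Step 4: sum the parallel branches ((G1+G2)*G3), [G4/(1+G4*G5)], which is the overall transfer function T(s) = C(s)/R(s) in lowest terms

Answer: (-24*s^5 - 344*s^4 + 379*s^3 + 276*s^2 - 141*s - 48)/(44*s^5 + 5*s^4 - 572*s^3 + 466*s^2 + 63*s - 36)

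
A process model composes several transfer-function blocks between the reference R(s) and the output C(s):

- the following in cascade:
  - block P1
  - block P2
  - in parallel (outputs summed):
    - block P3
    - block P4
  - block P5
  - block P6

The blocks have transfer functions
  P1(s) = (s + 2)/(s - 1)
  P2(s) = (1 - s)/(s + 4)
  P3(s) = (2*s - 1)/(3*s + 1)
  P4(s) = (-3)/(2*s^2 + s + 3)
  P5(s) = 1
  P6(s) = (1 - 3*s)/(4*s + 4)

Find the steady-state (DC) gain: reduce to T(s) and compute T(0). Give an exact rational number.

The answer is 1/4.

Reasoning:
Step 1: sum the parallel branches P3, P4 = (4*s^3 - 4*s - 6)/(6*s^3 + 5*s^2 + 10*s + 3)
Step 2: multiply P1, P2, (P3+P4), P5, P6 (series) = (6*s^5 + 10*s^4 - 10*s^3 - 19*s^2 - 11*s + 6)/(12*s^5 + 70*s^4 + 118*s^3 + 146*s^2 + 110*s + 24)
The step-2 result is T(s). Setting s = 0: T(0) = 6/24 = 1/4.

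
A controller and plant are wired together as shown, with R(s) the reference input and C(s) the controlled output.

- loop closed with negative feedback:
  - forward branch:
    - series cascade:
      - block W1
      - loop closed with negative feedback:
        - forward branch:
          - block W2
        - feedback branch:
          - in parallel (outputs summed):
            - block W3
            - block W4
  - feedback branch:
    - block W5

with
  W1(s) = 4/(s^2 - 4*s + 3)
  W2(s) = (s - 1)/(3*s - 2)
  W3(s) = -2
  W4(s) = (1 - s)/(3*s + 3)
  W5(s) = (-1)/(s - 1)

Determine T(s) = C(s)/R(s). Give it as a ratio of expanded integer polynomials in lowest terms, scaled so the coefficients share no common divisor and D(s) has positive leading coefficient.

Step 1 - add W3, W4 (parallel) gives (-7*s - 5)/(3*s + 3)
Step 2 - collapse the loop (W2 forward, (W3+W4) return) gives (3*s^2 - 3)/(2*s^2 + 5*s - 1)
Step 3 - cascade W1, [W2/(1+W2*(W3+W4))] gives (12*s + 12)/(2*s^3 - s^2 - 16*s + 3)
Step 4 - close the feedback loop around (W1*[W2/(1+W2*(W3+W4))]), W5; the result is T(s) itself (integer coefficients, no common factor, positive leading denominator coefficient)

Answer: (12*s^2 - 12)/(2*s^4 - 3*s^3 - 15*s^2 + 7*s - 15)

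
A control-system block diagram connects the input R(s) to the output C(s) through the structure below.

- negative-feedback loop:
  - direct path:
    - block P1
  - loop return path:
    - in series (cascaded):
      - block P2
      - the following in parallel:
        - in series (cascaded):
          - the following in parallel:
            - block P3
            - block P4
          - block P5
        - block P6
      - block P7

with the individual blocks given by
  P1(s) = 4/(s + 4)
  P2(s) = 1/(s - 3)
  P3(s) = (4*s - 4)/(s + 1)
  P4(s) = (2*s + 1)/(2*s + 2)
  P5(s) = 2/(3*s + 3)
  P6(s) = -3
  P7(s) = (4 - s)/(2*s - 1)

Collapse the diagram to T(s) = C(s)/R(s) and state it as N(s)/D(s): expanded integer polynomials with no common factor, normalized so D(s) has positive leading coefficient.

Step 1 - parallel reduction of P3, P4 = (10*s - 7)/(2*s + 2)
Step 2 - cascade (P3+P4), P5 = (10*s - 7)/(3*s^2 + 6*s + 3)
Step 3 - reduce the parallel group ((P3+P4)*P5), P6 = (-9*s^2 - 8*s - 16)/(3*s^2 + 6*s + 3)
Step 4 - reduce the series chain P2, (((P3+P4)*P5)+P6), P7 = (9*s^3 - 28*s^2 - 16*s - 64)/(6*s^4 - 9*s^3 - 27*s^2 - 3*s + 9)
Step 5 - feedback reduction of P1, (P2*(((P3+P4)*P5)+P6)*P7), which is the overall transfer function T(s) = C(s)/R(s) in lowest terms

Therefore the answer is (24*s^4 - 36*s^3 - 108*s^2 - 12*s + 36)/(6*s^5 + 15*s^4 - 27*s^3 - 223*s^2 - 67*s - 220).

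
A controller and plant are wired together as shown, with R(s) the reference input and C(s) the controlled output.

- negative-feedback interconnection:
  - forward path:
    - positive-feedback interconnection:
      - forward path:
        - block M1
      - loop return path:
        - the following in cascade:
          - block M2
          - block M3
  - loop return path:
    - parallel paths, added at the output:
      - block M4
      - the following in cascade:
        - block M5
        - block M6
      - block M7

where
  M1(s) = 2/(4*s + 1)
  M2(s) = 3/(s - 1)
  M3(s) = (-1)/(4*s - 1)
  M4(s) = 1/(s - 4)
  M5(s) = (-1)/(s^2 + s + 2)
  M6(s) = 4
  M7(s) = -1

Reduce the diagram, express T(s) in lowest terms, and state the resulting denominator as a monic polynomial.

1. series reduction of M2, M3 = (-3)/(4*s^2 - 5*s + 1)
2. reduce the feedback loop with forward M1 and return (M2*M3) = (8*s^2 - 10*s + 2)/(16*s^3 - 16*s^2 - s + 7)
3. reduce the series chain M5, M6 = (-4)/(s^2 + s + 2)
4. parallel reduction of M4, (M5*M6), M7 = (-s^3 + 4*s^2 - s + 26)/(s^3 - 3*s^2 - 2*s - 8)
5. apply the feedback formula to [M1/(1-M1*(M2*M3))], (M4+(M5*M6)+M7) = (8*s^5 - 34*s^4 + 16*s^3 - 50*s^2 + 76*s - 16)/(16*s^6 - 72*s^5 + 57*s^4 - 136*s^3 + 335*s^2 - 268*s - 4)
No further cancellation is possible in the step-5 result, so that is T(s). Its denominator becomes monic after dividing by the leading coefficient 16.

Hence the answer: s^6 - 9*s^5/2 + 57*s^4/16 - 17*s^3/2 + 335*s^2/16 - 67*s/4 - 1/4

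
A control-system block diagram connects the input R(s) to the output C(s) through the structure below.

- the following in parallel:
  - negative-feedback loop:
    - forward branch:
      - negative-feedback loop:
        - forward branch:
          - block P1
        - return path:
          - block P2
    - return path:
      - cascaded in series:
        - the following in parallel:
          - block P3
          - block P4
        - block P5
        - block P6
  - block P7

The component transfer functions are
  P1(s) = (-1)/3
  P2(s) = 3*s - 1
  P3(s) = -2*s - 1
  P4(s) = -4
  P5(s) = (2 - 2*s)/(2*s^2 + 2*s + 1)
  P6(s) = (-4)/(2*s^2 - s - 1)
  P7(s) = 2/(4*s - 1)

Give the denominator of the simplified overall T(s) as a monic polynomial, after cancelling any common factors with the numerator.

First reduce the diagram to T(s).

(1) apply the feedback formula to P1, P2, giving 1/(3*s - 4)
(2) sum the parallel branches P3, P4, giving -2*s - 5
(3) combine (P3+P4), P5, P6 in series, giving (-16*s - 40)/(4*s^3 + 6*s^2 + 4*s + 1)
(4) feedback reduction of [P1/(1+P1*P2)], ((P3+P4)*P5*P6), giving (4*s^3 + 6*s^2 + 4*s + 1)/(12*s^4 + 2*s^3 - 12*s^2 - 29*s - 44)
(5) parallel reduction of [[P1/(1+P1*P2)]/(1+[P1/(1+P1*P2)]*((P3+P4)*P5*P6))], P7, giving (40*s^4 + 24*s^3 - 14*s^2 - 58*s - 89)/(48*s^5 - 4*s^4 - 50*s^3 - 104*s^2 - 147*s + 44)
T(s) is the step-5 result (common factors already cancelled). Leading coefficient of the denominator: 48. Divide through by 48 for the monic polynomial.

Answer: s^5 - s^4/12 - 25*s^3/24 - 13*s^2/6 - 49*s/16 + 11/12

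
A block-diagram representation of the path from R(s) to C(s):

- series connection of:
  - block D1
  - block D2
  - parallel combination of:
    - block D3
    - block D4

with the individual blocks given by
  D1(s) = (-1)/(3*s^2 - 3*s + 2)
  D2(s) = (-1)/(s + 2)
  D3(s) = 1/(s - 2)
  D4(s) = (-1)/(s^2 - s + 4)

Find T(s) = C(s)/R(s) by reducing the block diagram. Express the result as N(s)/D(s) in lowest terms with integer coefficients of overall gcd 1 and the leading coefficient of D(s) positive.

Reducing step by step:

Step 1 - reduce the parallel group D3, D4, giving (s^2 - 2*s + 6)/(s^3 - 3*s^2 + 6*s - 8)
Step 2 - series reduction of D1, D2, (D3+D4) - this is the overall T(s), already in the required normalized form

Answer: (s^2 - 2*s + 6)/(3*s^6 - 6*s^5 + 5*s^4 + 10*s^3 - 60*s^2 + 56*s - 32)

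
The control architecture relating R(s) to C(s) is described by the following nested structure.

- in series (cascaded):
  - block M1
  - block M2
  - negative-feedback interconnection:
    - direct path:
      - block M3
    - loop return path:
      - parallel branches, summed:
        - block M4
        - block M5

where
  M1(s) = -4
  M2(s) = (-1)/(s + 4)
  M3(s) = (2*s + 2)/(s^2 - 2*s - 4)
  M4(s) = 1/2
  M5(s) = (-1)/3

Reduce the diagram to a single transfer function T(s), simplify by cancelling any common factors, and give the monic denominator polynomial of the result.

Step 1. reduce the parallel group M4, M5; result 1/6
Step 2. reduce the feedback loop with forward M3 and return (M4+M5); result (6*s + 6)/(3*s^2 - 5*s - 11)
Step 3. reduce the series chain M1, M2, [M3/(1+M3*(M4+M5))]; result (24*s + 24)/(3*s^3 + 7*s^2 - 31*s - 44)
T(s) is the step-3 result (common factors already cancelled). Leading coefficient of the denominator: 3. Divide through by 3 for the monic polynomial.

Final answer: s^3 + 7*s^2/3 - 31*s/3 - 44/3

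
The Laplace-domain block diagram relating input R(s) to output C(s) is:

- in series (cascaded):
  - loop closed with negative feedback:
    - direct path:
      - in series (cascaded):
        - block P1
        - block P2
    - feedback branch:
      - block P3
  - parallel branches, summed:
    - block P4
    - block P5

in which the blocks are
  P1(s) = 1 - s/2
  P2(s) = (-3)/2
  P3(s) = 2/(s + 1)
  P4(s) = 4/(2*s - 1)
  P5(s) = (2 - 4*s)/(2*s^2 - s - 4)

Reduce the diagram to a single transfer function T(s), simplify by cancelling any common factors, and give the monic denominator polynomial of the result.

Reducing step by step:

Step 1. combine P1, P2 in series gives 3*s/4 - 3/2
Step 2. reduce the feedback loop with forward (P1*P2) and return P3 gives (3*s^2 - 3*s - 6)/(10*s - 8)
Step 3. add P4, P5 (parallel) gives (4*s - 18)/(4*s^3 - 4*s^2 - 7*s + 4)
Step 4. cascade [(P1*P2)/(1+(P1*P2)*P3)], (P4+P5) gives (6*s^3 - 33*s^2 + 15*s + 54)/(20*s^4 - 36*s^3 - 19*s^2 + 48*s - 16)
No further cancellation is possible in the step-4 result, so that is T(s). Its denominator becomes monic after dividing by the leading coefficient 20.

Answer: s^4 - 9*s^3/5 - 19*s^2/20 + 12*s/5 - 4/5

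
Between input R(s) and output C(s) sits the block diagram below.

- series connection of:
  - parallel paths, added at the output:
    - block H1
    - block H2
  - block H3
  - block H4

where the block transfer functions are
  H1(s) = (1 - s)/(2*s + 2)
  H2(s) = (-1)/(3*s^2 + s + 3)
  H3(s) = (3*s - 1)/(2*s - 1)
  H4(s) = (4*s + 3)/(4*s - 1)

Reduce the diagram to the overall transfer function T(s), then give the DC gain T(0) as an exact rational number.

First reduce the diagram to T(s).

Step 1 - add H1, H2 (parallel) = (-3*s^3 + 2*s^2 - 4*s + 1)/(6*s^3 + 8*s^2 + 8*s + 6)
Step 2 - multiply (H1+H2), H3, H4 (series) = (-36*s^5 + 9*s^4 - 29*s^3 - 14*s^2 + 17*s - 3)/(48*s^5 + 28*s^4 + 22*s^3 + 8*s^2 - 28*s + 6)
That last expression is T(s); at s = 0 only the constant terms survive, so T(0) = -3/6 = -1/2.

Answer: -1/2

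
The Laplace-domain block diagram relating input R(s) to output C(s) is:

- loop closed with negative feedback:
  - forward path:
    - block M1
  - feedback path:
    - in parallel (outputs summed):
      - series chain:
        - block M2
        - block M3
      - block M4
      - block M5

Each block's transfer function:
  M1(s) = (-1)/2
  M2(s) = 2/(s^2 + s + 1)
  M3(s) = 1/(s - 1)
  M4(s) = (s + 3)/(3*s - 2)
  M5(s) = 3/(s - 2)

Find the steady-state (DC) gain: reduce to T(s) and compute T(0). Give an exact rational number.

Step 1: series reduction of M2, M3; result 2/(s^3 - 1)
Step 2: sum the parallel branches (M2*M3), M4, M5; result (s^5 + 10*s^4 - 12*s^3 + 5*s^2 - 26*s + 20)/(3*s^5 - 8*s^4 + 4*s^3 - 3*s^2 + 8*s - 4)
Step 3: collapse the loop (M1 forward, ((M2*M3)+M4+M5) return); result (-3*s^5 + 8*s^4 - 4*s^3 + 3*s^2 - 8*s + 4)/(5*s^5 - 26*s^4 + 20*s^3 - 11*s^2 + 42*s - 28)
DC gain: substitute s = 0 into T(s) from step 3: T(0) = 4/(-28) = -1/7.

Answer: -1/7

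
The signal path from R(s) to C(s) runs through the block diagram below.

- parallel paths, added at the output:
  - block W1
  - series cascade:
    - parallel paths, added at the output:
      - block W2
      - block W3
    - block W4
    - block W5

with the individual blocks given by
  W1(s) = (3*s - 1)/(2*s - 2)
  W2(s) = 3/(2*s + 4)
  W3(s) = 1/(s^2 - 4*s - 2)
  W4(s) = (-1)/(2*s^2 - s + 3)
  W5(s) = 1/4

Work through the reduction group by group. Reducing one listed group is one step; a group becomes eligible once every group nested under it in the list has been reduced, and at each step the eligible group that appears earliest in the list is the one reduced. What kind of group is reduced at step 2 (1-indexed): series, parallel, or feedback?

The answer is series.

Reasoning:
1. reduce the parallel group W2, W3
2. reduce the series chain (W2+W3), W4, W5
3. reduce the parallel group W1, ((W2+W3)*W4*W5)
Step 2 collapses a series group.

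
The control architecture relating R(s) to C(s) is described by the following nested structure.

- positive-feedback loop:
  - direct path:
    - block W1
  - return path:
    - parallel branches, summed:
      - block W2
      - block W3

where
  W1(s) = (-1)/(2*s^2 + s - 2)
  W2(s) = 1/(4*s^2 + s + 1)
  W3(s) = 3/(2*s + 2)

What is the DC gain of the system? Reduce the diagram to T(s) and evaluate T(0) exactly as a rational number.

Answer: -2

Working:
Step 1. sum the parallel branches W2, W3 -> (12*s^2 + 5*s + 5)/(8*s^3 + 10*s^2 + 4*s + 2)
Step 2. close the feedback loop around W1, (W2+W3) -> (-8*s^3 - 10*s^2 - 4*s - 2)/(16*s^5 + 28*s^4 + 2*s^3 - s + 1)
That last expression is T(s); at s = 0 only the constant terms survive, so T(0) = -2/1 = -2.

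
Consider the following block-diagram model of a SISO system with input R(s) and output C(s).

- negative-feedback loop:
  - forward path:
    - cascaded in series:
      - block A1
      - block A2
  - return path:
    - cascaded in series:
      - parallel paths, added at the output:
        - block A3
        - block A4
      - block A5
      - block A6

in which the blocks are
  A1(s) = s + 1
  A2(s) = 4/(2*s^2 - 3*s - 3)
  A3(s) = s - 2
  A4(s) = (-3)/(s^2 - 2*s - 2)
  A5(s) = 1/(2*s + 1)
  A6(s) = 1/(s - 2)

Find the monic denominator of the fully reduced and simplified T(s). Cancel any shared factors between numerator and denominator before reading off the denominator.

The answer is s^6 - 5*s^5 + 19*s^4/4 + 29*s^3/4 - 15*s^2/2 - 15*s/2 - 2.

Reasoning:
Step 1 - reduce the series chain A1, A2 = (4*s + 4)/(2*s^2 - 3*s - 3)
Step 2 - sum the parallel branches A3, A4 = (s^3 - 4*s^2 + 2*s + 1)/(s^2 - 2*s - 2)
Step 3 - multiply (A3+A4), A5, A6 (series) = (s^3 - 4*s^2 + 2*s + 1)/(2*s^4 - 7*s^3 + 10*s + 4)
Step 4 - feedback reduction of (A1*A2), ((A3+A4)*A5*A6) = (8*s^5 - 20*s^4 - 28*s^3 + 40*s^2 + 56*s + 16)/(4*s^6 - 20*s^5 + 19*s^4 + 29*s^3 - 30*s^2 - 30*s - 8)
No further cancellation is possible in the step-4 result, so that is T(s). Its denominator becomes monic after dividing by the leading coefficient 4.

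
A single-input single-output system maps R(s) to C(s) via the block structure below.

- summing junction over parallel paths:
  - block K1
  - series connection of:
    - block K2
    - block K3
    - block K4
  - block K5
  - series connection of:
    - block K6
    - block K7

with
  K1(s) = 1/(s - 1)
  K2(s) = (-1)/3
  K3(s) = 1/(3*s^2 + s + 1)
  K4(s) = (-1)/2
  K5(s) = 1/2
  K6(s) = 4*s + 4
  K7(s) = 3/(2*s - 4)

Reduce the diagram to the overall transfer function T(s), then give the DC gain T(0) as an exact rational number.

Step 1 - combine K2, K3, K4 in series -> 1/(18*s^2 + 6*s + 6)
Step 2 - series reduction of K6, K7 -> (6*s + 6)/(s - 2)
Step 3 - reduce the parallel group K1, (K2*K3*K4), K5, (K6*K7) -> (117*s^4 + 30*s^3 - 89*s^2 - 48*s - 40)/(18*s^4 - 48*s^3 + 24*s^2 - 6*s + 12)
The step-3 result is T(s). Setting s = 0: T(0) = -40/12 = -10/3.

Therefore the answer is -10/3.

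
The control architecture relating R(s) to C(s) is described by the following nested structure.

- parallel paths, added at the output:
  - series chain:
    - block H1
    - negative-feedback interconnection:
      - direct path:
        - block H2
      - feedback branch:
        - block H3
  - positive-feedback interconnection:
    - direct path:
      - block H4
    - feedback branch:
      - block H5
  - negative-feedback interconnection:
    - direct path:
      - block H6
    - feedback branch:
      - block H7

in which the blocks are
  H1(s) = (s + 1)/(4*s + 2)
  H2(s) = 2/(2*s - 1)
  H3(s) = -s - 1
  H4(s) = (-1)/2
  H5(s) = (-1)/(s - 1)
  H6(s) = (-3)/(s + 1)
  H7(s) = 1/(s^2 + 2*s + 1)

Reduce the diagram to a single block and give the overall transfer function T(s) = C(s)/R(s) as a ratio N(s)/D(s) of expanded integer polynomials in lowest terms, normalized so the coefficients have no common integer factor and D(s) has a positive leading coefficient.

Reducing step by step:

Step 1. collapse the loop (H2 forward, H3 return), giving (-2)/3
Step 2. cascade H1, [H2/(1+H2*H3)], giving (-s - 1)/(6*s + 3)
Step 3. close the feedback loop around H4, H5, giving (1 - s)/(2*s - 3)
Step 4. apply the feedback formula to H6, H7, giving (-3*s^2 - 6*s - 3)/(s^3 + 3*s^2 + 3*s - 2)
Step 5. parallel reduction of (H1*[H2/(1+H2*H3)]), [H4/(1-H4*H5)], [H6/(1+H6*H7)], which is the overall transfer function T(s) = C(s)/R(s) in lowest terms

Answer: (-8*s^5 - 56*s^4 - 42*s^3 + 109*s^2 + 100*s + 15)/(12*s^5 + 24*s^4 - 9*s^3 - 87*s^2 - 3*s + 18)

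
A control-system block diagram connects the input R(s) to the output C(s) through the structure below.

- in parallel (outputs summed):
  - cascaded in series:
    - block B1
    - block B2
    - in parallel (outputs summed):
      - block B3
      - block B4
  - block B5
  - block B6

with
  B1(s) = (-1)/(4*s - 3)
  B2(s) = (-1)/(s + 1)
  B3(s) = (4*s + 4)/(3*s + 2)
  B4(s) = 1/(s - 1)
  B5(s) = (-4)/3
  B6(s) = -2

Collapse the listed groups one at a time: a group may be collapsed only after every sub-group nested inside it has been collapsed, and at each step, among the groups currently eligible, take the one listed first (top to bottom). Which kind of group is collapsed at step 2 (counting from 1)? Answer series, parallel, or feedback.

Reducing step by step:

(1) combine B3, B4 in parallel
(2) reduce the series chain B1, B2, (B3+B4)
(3) combine (B1*B2*(B3+B4)), B5, B6 in parallel
The group at step 2 is a series group.

Answer: series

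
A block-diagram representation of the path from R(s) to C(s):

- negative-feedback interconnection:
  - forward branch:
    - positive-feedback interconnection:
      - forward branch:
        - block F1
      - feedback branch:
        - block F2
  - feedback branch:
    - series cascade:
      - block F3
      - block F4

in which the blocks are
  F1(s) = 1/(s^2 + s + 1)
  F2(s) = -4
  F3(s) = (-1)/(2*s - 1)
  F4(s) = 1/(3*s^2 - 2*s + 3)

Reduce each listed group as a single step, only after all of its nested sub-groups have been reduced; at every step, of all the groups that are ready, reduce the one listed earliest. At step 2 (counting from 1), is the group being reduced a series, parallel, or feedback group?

Step 1: apply the feedback formula to F1, F2
Step 2: series reduction of F3, F4
Step 3: reduce the feedback loop with forward [F1/(1-F1*F2)] and return (F3*F4)
The group at step 2 is a series group.

Hence the answer: series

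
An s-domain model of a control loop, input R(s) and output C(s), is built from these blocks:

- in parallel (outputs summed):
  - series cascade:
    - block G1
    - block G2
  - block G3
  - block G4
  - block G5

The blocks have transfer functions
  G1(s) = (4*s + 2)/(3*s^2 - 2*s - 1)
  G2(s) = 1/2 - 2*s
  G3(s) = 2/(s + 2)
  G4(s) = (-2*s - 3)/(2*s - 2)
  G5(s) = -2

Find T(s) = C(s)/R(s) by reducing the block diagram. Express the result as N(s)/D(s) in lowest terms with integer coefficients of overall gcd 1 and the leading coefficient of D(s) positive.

The answer is (-34*s^3 - 63*s^2 - 19*s + 2)/(6*s^3 + 8*s^2 - 10*s - 4).

Reasoning:
Step 1: reduce the series chain G1, G2, giving (-8*s^2 - 2*s + 1)/(3*s^2 - 2*s - 1)
Step 2: reduce the parallel group (G1*G2), G3, G4, G5; the result is T(s) itself (integer coefficients, no common factor, positive leading denominator coefficient)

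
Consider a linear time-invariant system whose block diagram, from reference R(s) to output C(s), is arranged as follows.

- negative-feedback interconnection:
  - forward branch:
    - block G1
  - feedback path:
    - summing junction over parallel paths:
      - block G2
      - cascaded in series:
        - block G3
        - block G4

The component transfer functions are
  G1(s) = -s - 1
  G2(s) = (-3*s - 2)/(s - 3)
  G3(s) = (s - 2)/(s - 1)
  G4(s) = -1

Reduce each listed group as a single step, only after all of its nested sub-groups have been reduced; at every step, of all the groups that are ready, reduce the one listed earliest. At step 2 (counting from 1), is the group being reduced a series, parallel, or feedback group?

Step 1. combine G3, G4 in series
Step 2. parallel reduction of G2, (G3*G4)
Step 3. reduce the feedback loop with forward G1 and return (G2+(G3*G4))
At step 2 the group reduced is parallel.

Answer: parallel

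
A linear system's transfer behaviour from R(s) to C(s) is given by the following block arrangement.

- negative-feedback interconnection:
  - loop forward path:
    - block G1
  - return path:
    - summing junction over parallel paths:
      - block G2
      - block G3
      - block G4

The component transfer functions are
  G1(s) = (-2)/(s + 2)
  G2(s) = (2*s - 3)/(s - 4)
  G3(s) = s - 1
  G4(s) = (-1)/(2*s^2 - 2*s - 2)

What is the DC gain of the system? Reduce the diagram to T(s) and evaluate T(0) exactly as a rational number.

Answer: -4/3

Working:
Step 1. sum the parallel branches G2, G3, G4 -> (2*s^4 - 8*s^3 + 6*s^2 + 3*s + 2)/(2*s^3 - 10*s^2 + 6*s + 8)
Step 2. collapse the loop (G1 forward, (G2+G3+G4) return) -> (2*s^3 - 10*s^2 + 6*s + 8)/(s^4 - 5*s^3 + 13*s^2 - 7*s - 6)
That last expression is T(s); at s = 0 only the constant terms survive, so T(0) = 8/(-6) = -4/3.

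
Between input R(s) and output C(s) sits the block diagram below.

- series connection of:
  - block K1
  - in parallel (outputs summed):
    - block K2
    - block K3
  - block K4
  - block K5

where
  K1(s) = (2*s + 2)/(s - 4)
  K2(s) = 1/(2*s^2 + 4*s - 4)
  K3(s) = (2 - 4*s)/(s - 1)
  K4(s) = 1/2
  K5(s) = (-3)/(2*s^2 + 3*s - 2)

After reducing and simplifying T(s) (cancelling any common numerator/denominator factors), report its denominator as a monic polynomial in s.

1. reduce the parallel group K2, K3 -> (-8*s^3 - 12*s^2 + 25*s - 9)/(2*s^3 + 2*s^2 - 8*s + 4)
2. combine K1, (K2+K3), K4, K5 in series -> (24*s^4 + 60*s^3 - 39*s^2 - 48*s + 27)/(4*s^6 - 6*s^5 - 54*s^4 + 36*s^3 + 108*s^2 - 120*s + 32)
That last expression is T(s), already simplified. Scaling its denominator by 1/4 (the reciprocal of the leading coefficient) yields the monic denominator.

Therefore the answer is s^6 - 3*s^5/2 - 27*s^4/2 + 9*s^3 + 27*s^2 - 30*s + 8.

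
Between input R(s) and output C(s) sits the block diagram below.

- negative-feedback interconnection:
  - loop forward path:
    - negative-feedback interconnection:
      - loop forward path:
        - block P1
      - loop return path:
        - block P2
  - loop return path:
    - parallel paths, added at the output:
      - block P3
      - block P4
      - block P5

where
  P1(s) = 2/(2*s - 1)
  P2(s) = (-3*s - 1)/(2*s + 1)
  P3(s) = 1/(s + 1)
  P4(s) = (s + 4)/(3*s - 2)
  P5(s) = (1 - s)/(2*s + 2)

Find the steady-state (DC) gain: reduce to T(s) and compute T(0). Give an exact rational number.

1. close the feedback loop around P1, P2: (4*s + 2)/(4*s^2 - 6*s - 3)
2. reduce the parallel group P3, P4, P5: (-s^2 + 21*s + 2)/(6*s^2 + 2*s - 4)
3. collapse the loop ([P1/(1+P1*P2)] forward, (P3+P4+P5) return): (6*s^3 + 5*s^2 - 3*s - 2)/(6*s^4 - 8*s^3 + 9*s^2 + 17*s + 4)
DC gain: substitute s = 0 into T(s) from step 3: T(0) = -2/4 = -1/2.

Final answer: -1/2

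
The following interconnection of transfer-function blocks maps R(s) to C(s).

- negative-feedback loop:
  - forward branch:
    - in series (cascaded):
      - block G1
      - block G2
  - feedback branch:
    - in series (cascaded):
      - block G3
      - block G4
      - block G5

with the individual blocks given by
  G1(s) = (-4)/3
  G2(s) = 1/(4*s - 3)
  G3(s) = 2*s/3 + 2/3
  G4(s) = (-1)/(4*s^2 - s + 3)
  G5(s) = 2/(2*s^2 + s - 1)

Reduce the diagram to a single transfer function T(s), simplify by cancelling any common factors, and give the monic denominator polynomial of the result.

The answer is s^4 - 3*s^3/2 + 23*s^2/16 - 33*s/32 + 97/288.

Reasoning:
1. series reduction of G1, G2, giving (-4)/(12*s - 9)
2. cascade G3, G4, G5, giving (-4)/(24*s^3 - 18*s^2 + 21*s - 9)
3. collapse the loop ((G1*G2) forward, (G3*G4*G5) return), giving (-96*s^3 + 72*s^2 - 84*s + 36)/(288*s^4 - 432*s^3 + 414*s^2 - 297*s + 97)
No further cancellation is possible in the step-3 result, so that is T(s). Its denominator becomes monic after dividing by the leading coefficient 288.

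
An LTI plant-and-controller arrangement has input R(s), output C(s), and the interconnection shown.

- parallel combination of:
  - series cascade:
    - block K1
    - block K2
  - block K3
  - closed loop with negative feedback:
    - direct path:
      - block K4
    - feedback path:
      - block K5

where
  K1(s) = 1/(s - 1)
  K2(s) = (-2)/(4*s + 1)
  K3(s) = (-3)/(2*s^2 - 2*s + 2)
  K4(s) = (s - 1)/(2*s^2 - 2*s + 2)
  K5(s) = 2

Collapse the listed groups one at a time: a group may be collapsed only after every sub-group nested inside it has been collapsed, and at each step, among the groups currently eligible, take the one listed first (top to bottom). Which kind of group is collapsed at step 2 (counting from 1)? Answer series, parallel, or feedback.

Step 1. cascade K1, K2
Step 2. feedback reduction of K4, K5
Step 3. sum the parallel branches (K1*K2), K3, [K4/(1+K4*K5)]
The group at step 2 is a feedback group.

Answer: feedback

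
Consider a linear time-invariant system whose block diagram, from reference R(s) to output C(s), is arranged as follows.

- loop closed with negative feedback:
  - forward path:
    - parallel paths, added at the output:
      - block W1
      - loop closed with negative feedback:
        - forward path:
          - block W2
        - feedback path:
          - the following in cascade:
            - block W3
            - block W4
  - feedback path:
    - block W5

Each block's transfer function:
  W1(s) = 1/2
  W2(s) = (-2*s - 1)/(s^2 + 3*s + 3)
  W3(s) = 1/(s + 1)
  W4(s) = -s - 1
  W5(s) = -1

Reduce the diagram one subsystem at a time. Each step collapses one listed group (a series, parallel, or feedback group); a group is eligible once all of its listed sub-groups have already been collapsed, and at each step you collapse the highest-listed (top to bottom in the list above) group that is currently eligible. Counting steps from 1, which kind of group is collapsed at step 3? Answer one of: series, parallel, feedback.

(1) series reduction of W3, W4
(2) reduce the feedback loop with forward W2 and return (W3*W4)
(3) parallel reduction of W1, [W2/(1+W2*(W3*W4))]
(4) reduce the feedback loop with forward (W1+[W2/(1+W2*(W3*W4))]) and return W5
The group at step 3 is a parallel group.

Therefore the answer is parallel.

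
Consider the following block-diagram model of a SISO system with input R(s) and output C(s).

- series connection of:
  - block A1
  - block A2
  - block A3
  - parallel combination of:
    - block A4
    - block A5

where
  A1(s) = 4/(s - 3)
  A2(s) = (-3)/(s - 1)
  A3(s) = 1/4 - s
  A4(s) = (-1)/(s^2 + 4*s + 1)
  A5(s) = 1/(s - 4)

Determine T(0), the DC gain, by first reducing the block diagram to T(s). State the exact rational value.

Step 1: combine A4, A5 in parallel: (s^2 + 3*s + 5)/(s^3 - 15*s - 4)
Step 2: multiply A1, A2, A3, (A4+A5) (series): (12*s^3 + 33*s^2 + 51*s - 15)/(s^5 - 4*s^4 - 12*s^3 + 56*s^2 - 29*s - 12)
Evaluating the step-2 result (the overall T(s)) at s = 0 gives T(0) = -15/(-12) = 5/4.

Therefore the answer is 5/4.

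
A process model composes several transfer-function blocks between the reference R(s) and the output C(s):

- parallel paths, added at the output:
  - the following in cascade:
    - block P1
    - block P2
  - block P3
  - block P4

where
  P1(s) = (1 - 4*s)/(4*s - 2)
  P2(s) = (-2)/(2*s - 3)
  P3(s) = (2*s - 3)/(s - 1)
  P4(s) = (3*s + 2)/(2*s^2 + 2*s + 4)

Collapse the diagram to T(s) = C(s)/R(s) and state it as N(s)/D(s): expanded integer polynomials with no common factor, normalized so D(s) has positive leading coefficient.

Reducing step by step:

(1) series reduction of P1, P2: (4*s - 1)/(4*s^2 - 8*s + 3)
(2) reduce the parallel group (P1*P2), P3, P4 - this is the overall T(s), already in the required normalized form

Answer: (16*s^5 - 20*s^4 + 6*s^3 - 53*s^2 + 97*s - 38)/(8*s^5 - 16*s^4 + 14*s^3 - 32*s^2 + 38*s - 12)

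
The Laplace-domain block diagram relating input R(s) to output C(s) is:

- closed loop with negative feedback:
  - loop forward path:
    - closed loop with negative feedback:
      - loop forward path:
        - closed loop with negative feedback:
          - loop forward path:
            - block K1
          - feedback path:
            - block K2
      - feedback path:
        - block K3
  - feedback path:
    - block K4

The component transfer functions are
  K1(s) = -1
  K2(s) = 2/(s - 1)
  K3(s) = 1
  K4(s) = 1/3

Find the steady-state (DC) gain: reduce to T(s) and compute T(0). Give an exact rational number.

Step 1: close the feedback loop around K1, K2 -> (1 - s)/(s - 3)
Step 2: reduce the feedback loop with forward [K1/(1+K1*K2)] and return K3 -> s/2 - 1/2
Step 3: close the feedback loop around [[K1/(1+K1*K2)]/(1+[K1/(1+K1*K2)]*K3)], K4 -> (3*s - 3)/(s + 5)
That last expression is T(s); at s = 0 only the constant terms survive, so T(0) = -3/5.

Hence the answer: -3/5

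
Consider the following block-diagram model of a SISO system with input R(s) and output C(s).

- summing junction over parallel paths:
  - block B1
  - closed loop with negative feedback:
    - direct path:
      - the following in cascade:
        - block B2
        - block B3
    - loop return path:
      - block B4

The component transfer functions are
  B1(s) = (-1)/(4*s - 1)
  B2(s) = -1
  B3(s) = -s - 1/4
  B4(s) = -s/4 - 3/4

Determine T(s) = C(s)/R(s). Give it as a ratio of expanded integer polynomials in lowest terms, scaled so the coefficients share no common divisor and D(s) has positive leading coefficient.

Answer: (-68*s^2 - 13*s + 17)/(16*s^3 + 48*s^2 - 65*s + 13)

Working:
Step 1: combine B2, B3 in series -> s + 1/4
Step 2: apply the feedback formula to (B2*B3), B4 -> (-16*s - 4)/(4*s^2 + 13*s - 13)
Step 3: combine B1, [(B2*B3)/(1+(B2*B3)*B4)] in parallel, giving the overall T(s)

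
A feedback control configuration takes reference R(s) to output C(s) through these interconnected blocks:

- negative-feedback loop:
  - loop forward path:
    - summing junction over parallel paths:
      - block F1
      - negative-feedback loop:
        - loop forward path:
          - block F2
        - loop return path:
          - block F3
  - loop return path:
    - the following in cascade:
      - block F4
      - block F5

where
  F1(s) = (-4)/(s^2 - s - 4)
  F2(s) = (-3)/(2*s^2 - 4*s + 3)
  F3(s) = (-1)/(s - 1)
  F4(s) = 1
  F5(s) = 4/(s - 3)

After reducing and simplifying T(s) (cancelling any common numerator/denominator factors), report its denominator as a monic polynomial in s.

Answer: s^6 - 7*s^5 + 29*s^4/2 - 21*s^3 + 41*s^2/2 + 4*s - 24

Working:
[1] collapse the loop (F2 forward, F3 return): (3 - 3*s)/(2*s^3 - 6*s^2 + 7*s)
[2] combine F1, [F2/(1+F2*F3)] in parallel: (-11*s^3 + 30*s^2 - 19*s - 12)/(2*s^5 - 8*s^4 + 5*s^3 + 17*s^2 - 28*s)
[3] multiply F4, F5 (series): 4/(s - 3)
[4] feedback reduction of (F1+[F2/(1+F2*F3)]), (F4*F5): (-11*s^4 + 63*s^3 - 109*s^2 + 45*s + 36)/(2*s^6 - 14*s^5 + 29*s^4 - 42*s^3 + 41*s^2 + 8*s - 48)
The result of step 4 is T(s) in lowest terms. Its denominator has leading coefficient 2; dividing the denominator through by 2 makes it monic.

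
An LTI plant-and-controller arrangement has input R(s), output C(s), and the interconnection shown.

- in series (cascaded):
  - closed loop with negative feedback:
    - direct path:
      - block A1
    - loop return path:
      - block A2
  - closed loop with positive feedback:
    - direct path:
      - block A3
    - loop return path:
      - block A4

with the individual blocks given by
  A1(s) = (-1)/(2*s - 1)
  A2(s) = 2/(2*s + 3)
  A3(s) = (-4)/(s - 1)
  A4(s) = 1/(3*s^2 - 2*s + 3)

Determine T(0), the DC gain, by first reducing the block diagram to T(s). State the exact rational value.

First reduce the diagram to T(s).

(1) reduce the feedback loop with forward A1 and return A2: (-2*s - 3)/(4*s^2 + 4*s - 5)
(2) reduce the feedback loop with forward A3 and return A4: (-12*s^2 + 8*s - 12)/(3*s^3 - 5*s^2 + 5*s + 1)
(3) multiply [A1/(1+A1*A2)], [A3/(1-A3*A4)] (series): (24*s^3 + 20*s^2 + 36)/(12*s^5 - 8*s^4 - 15*s^3 + 49*s^2 - 21*s - 5)
Step 3 gives the overall T(s). Then T(0) = 36/(-5) = -36/5.

Answer: -36/5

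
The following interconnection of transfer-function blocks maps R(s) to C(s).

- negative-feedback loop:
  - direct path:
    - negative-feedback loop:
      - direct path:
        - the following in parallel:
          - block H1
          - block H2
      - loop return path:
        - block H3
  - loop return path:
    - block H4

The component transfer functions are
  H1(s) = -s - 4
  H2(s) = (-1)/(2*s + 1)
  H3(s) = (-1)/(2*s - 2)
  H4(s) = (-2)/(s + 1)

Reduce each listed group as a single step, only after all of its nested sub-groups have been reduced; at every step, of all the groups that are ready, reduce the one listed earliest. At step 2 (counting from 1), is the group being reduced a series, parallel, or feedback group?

(1) parallel reduction of H1, H2
(2) apply the feedback formula to (H1+H2), H3
(3) reduce the feedback loop with forward [(H1+H2)/(1+(H1+H2)*H3)] and return H4
Step 2: feedback.

Answer: feedback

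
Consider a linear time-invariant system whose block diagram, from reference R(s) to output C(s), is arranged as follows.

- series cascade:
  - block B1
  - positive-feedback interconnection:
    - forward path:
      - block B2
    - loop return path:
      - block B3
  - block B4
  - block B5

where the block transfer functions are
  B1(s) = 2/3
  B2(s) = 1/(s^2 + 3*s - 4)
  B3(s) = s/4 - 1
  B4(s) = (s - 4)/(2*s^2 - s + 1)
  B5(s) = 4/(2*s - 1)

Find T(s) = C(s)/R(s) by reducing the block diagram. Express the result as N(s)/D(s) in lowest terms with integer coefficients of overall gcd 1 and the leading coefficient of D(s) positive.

Answer: (32*s - 128)/(48*s^5 + 84*s^4 - 240*s^3 + 231*s^2 - 141*s + 36)

Working:
Step 1. collapse the loop (B2 forward, B3 return); result 4/(4*s^2 + 11*s - 12)
Step 2. cascade B1, [B2/(1-B2*B3)], B4, B5 - this is the overall T(s), already in the required normalized form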